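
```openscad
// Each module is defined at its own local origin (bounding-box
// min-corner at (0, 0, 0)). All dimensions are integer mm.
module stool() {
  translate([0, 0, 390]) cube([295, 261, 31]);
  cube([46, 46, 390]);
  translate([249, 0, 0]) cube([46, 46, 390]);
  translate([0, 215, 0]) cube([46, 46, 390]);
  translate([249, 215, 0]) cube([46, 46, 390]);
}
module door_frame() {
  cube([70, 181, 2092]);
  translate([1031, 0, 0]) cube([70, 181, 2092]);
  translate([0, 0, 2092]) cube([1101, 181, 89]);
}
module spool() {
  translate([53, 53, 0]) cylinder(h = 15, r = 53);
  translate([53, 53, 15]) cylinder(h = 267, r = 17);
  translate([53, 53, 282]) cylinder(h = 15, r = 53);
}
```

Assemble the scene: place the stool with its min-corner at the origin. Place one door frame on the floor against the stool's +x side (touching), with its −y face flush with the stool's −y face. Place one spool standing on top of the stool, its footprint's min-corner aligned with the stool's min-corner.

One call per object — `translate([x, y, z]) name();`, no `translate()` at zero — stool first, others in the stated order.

stool();
translate([295, 0, 0]) door_frame();
translate([0, 0, 421]) spool();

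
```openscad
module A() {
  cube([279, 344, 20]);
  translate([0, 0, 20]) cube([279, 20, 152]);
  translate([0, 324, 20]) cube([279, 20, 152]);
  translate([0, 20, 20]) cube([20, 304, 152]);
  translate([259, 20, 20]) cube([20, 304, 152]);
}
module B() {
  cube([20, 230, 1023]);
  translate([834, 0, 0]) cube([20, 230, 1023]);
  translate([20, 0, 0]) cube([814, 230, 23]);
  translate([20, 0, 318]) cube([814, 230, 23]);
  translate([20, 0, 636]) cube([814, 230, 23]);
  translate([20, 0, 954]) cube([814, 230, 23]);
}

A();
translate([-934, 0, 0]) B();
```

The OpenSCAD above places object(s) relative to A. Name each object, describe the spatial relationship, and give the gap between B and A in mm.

The bookshelf's nearest face is 80 mm from the open box's −x face.

A is an open box. B is a bookshelf. The bookshelf is on the floor beside the open box on its −x side. The gap between the bookshelf and the open box is 80 mm.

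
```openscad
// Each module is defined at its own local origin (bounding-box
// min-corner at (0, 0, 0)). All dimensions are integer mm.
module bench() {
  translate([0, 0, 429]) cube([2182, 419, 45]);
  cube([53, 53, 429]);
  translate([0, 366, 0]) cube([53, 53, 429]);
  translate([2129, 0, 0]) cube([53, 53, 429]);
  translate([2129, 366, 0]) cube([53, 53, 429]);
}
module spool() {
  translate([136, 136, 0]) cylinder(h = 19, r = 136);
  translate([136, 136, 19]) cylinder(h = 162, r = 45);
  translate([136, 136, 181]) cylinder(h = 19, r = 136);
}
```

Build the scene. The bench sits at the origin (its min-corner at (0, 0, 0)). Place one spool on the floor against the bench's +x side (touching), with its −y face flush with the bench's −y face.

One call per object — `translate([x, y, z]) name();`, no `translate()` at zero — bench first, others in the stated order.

bench();
translate([2182, 0, 0]) spool();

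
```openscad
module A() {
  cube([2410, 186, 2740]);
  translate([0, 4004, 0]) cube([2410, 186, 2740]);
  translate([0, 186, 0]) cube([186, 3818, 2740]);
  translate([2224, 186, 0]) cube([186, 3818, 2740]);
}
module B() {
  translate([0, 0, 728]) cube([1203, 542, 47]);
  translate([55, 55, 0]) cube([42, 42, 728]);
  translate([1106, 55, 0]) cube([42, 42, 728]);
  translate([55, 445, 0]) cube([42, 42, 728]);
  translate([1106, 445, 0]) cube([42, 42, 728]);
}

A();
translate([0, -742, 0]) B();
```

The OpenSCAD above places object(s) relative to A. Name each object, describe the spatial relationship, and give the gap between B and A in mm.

The table's nearest face is 200 mm from the house frame's −y face.

A is a house frame. B is a table. The table is on the floor beside the house frame on its −y side. The gap between the table and the house frame is 200 mm.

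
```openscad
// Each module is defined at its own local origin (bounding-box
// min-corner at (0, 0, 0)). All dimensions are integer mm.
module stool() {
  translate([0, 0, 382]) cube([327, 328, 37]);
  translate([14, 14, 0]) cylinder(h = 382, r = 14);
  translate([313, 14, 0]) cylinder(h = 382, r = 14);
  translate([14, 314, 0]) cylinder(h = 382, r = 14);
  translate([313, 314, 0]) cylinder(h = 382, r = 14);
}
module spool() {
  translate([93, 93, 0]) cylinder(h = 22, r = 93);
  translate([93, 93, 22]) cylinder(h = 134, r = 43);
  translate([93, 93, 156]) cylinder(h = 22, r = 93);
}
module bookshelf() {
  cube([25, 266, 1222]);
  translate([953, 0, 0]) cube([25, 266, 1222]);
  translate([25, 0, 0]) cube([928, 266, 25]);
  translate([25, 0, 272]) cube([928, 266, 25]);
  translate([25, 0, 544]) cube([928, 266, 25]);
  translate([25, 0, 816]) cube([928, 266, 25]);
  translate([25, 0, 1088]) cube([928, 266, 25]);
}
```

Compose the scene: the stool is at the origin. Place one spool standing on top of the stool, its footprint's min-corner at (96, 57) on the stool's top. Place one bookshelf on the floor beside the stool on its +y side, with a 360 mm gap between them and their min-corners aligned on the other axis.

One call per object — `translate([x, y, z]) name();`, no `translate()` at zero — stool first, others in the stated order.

stool();
translate([96, 57, 419]) spool();
translate([0, 688, 0]) bookshelf();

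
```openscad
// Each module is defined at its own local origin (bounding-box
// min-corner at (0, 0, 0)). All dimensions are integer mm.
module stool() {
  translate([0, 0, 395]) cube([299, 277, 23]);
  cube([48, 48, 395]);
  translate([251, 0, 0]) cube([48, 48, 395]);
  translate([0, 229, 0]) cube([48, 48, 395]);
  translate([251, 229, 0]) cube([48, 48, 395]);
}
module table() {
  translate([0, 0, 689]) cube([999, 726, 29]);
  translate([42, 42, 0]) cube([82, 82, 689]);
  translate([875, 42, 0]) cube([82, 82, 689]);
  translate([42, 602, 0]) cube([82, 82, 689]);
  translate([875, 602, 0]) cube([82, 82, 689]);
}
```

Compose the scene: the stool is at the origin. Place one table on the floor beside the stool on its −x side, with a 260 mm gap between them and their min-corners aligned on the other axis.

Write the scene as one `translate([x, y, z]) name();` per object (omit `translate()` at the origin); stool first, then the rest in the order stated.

stool();
translate([-1259, 0, 0]) table();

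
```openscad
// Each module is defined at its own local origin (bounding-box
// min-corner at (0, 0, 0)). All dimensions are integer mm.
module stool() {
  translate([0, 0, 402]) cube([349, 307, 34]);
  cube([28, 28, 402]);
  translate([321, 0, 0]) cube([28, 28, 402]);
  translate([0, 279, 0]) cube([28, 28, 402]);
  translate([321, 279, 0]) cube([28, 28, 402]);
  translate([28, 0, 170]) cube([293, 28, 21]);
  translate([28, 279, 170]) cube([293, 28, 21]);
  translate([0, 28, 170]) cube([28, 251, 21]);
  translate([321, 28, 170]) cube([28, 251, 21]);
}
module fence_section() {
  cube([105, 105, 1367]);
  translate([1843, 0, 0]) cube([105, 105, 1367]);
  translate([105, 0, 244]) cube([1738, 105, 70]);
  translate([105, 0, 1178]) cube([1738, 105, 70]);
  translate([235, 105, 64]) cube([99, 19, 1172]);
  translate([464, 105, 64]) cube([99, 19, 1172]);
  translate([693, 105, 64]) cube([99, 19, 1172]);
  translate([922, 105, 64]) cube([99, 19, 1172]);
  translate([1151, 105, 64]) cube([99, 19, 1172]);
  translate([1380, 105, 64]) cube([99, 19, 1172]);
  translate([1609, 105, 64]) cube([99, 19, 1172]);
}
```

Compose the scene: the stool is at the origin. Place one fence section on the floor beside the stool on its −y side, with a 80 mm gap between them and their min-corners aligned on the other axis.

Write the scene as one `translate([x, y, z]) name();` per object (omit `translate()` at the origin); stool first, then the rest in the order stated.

stool();
translate([0, -204, 0]) fence_section();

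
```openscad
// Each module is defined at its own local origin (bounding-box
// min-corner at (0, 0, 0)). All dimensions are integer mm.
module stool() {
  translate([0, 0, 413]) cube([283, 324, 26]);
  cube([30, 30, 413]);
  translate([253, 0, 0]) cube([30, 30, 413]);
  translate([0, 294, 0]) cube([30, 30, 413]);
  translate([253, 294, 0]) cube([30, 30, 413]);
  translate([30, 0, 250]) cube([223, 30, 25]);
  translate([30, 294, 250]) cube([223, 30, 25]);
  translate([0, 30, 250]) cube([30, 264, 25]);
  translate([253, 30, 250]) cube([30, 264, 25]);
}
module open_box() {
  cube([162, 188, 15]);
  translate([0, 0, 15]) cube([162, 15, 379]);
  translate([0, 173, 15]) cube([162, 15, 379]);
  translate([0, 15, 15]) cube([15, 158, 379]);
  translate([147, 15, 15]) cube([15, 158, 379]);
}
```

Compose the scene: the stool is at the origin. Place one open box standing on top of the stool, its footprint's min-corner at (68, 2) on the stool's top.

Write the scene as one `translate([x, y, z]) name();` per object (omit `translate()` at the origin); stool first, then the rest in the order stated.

stool();
translate([68, 2, 439]) open_box();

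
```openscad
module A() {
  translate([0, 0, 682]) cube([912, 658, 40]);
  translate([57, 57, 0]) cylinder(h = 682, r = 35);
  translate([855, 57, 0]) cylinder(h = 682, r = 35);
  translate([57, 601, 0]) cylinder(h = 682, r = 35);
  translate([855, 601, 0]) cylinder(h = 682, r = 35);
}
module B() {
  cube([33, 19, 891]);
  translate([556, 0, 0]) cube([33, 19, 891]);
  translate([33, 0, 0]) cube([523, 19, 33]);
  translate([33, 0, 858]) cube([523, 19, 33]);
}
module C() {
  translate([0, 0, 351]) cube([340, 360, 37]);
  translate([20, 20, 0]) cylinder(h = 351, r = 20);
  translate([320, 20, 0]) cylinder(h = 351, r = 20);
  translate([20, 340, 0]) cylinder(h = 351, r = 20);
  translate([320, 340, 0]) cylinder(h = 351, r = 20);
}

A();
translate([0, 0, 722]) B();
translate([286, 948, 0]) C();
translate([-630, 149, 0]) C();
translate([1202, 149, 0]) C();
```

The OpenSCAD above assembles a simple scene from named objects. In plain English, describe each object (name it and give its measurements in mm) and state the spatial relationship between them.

A is a table: top 912 mm (x) × 658 mm (y), 40 mm thick, upper face at z = 722 mm, on four round legs of 70 mm diameter, each leg's bounding box inset 22 mm from the nearest pair of top edges, running from z = 0 to the bottom of the top.

B is a picture frame with a 523×825 mm rectangular opening (x by z) and a uniform 33 mm border on every side. Frame depth is 19 mm along y. It is built from two vertical stiles running the full outside height and two horizontal rails spanning the gap between the stiles.

C is a four-legged stool. The seat is a 340×360×37 mm slab whose top surface is at z = 388 mm; four round legs, each 40 mm in diameter, run from the floor (z = 0) to the underside of the seat, each leg's axis is inset half a diameter from the nearest pair of seat edges (so the leg's bounding box is flush with the corner).

The picture frame is on top of the table. Three stools sit around the table at the +y, −x, +x sides.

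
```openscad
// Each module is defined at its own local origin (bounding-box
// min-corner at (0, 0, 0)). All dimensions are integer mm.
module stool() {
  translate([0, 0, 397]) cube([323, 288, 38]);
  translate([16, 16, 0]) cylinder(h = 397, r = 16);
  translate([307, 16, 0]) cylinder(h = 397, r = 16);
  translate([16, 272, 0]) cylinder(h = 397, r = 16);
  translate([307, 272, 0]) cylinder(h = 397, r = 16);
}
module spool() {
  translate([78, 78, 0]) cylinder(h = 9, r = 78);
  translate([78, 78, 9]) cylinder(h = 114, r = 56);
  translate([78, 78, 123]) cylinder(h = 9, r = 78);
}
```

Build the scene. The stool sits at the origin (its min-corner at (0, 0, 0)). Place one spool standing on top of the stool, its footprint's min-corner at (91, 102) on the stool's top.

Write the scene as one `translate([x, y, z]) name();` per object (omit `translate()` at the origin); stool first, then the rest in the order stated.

stool();
translate([91, 102, 435]) spool();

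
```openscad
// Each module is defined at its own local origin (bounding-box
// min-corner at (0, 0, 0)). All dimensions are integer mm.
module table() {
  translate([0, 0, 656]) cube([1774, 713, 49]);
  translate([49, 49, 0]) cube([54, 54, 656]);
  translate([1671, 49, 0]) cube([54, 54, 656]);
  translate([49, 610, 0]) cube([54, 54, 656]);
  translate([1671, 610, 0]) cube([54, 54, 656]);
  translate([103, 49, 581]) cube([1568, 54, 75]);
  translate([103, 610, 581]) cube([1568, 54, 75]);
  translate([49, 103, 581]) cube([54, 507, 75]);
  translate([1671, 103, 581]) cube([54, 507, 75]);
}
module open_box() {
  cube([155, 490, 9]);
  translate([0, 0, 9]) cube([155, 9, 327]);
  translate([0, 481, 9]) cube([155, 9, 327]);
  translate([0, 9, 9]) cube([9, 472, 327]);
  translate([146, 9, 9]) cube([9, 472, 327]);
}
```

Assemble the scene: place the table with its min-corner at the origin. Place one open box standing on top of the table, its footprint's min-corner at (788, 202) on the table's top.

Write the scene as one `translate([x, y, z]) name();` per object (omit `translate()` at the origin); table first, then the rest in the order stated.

table();
translate([788, 202, 705]) open_box();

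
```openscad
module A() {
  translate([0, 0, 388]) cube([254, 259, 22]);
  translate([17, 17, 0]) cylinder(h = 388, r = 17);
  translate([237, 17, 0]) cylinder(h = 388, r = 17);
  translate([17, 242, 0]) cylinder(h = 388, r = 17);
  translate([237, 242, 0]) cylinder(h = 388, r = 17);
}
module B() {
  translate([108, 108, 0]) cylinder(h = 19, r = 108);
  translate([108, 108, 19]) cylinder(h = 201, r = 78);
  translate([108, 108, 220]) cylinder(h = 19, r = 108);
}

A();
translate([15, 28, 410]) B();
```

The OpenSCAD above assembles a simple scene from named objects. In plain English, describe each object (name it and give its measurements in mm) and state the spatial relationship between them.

A is a simple wooden stool: a rectangular seat 254 mm (x) by 259 mm (y), 22 mm thick, top face at z = 410 mm, on four round legs, each 34 mm in diameter. The legs rest on z = 0, each leg's axis is inset half a diameter from the nearest pair of seat edges (so the leg's bounding box is flush with the corner).

B is a spool: two coaxial disc flanges of radius 108 mm and thickness 19 mm, joined by a core cylinder of radius 78 mm and height 201 mm. The lower flange rests on z = 0 and the three cylinders share a vertical axis.

The spool is on top of the stool.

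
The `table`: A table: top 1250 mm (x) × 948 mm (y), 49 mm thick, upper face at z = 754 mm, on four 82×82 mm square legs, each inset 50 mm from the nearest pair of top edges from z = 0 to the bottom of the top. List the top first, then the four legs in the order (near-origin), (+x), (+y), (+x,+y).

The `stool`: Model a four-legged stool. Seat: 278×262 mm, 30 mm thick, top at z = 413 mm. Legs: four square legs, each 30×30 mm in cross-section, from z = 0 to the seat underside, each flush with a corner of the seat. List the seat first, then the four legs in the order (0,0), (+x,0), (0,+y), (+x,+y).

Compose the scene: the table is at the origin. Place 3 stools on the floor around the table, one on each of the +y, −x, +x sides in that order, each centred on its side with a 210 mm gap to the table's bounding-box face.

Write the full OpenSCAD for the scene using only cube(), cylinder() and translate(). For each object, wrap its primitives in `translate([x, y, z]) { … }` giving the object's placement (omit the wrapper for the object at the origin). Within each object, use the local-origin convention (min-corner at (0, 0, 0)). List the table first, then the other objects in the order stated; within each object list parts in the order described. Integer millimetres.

translate([0, 0, 705]) cube([1250, 948, 49]);
translate([50, 50, 0]) cube([82, 82, 705]);
translate([1118, 50, 0]) cube([82, 82, 705]);
translate([50, 816, 0]) cube([82, 82, 705]);
translate([1118, 816, 0]) cube([82, 82, 705]);
translate([486, 1158, 0]) {
  translate([0, 0, 383]) cube([278, 262, 30]);
  cube([30, 30, 383]);
  translate([248, 0, 0]) cube([30, 30, 383]);
  translate([0, 232, 0]) cube([30, 30, 383]);
  translate([248, 232, 0]) cube([30, 30, 383]);
}
translate([-488, 343, 0]) {
  translate([0, 0, 383]) cube([278, 262, 30]);
  cube([30, 30, 383]);
  translate([248, 0, 0]) cube([30, 30, 383]);
  translate([0, 232, 0]) cube([30, 30, 383]);
  translate([248, 232, 0]) cube([30, 30, 383]);
}
translate([1460, 343, 0]) {
  translate([0, 0, 383]) cube([278, 262, 30]);
  cube([30, 30, 383]);
  translate([248, 0, 0]) cube([30, 30, 383]);
  translate([0, 232, 0]) cube([30, 30, 383]);
  translate([248, 232, 0]) cube([30, 30, 383]);
}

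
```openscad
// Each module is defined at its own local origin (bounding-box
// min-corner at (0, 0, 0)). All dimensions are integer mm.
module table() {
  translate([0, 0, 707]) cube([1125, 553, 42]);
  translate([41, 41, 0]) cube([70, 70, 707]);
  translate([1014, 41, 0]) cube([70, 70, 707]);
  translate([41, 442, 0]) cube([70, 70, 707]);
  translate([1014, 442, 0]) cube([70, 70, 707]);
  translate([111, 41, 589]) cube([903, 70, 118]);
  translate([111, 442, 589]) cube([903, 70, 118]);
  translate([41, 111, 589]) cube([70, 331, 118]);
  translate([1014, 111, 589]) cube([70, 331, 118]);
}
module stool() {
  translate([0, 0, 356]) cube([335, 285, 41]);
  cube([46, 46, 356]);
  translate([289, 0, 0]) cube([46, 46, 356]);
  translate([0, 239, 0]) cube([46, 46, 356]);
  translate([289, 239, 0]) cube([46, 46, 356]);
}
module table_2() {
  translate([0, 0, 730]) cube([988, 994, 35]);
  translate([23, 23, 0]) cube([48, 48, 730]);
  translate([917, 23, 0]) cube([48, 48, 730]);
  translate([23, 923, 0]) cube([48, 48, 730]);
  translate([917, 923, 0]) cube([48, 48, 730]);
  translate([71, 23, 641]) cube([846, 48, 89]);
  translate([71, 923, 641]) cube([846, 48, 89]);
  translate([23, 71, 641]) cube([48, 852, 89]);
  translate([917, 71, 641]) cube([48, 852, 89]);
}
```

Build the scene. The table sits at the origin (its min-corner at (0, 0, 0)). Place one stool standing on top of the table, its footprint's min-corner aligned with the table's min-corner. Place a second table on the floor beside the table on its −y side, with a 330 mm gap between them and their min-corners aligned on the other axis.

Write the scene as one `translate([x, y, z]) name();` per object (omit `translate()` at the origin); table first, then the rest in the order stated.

table();
translate([0, 0, 749]) stool();
translate([0, -1324, 0]) table_2();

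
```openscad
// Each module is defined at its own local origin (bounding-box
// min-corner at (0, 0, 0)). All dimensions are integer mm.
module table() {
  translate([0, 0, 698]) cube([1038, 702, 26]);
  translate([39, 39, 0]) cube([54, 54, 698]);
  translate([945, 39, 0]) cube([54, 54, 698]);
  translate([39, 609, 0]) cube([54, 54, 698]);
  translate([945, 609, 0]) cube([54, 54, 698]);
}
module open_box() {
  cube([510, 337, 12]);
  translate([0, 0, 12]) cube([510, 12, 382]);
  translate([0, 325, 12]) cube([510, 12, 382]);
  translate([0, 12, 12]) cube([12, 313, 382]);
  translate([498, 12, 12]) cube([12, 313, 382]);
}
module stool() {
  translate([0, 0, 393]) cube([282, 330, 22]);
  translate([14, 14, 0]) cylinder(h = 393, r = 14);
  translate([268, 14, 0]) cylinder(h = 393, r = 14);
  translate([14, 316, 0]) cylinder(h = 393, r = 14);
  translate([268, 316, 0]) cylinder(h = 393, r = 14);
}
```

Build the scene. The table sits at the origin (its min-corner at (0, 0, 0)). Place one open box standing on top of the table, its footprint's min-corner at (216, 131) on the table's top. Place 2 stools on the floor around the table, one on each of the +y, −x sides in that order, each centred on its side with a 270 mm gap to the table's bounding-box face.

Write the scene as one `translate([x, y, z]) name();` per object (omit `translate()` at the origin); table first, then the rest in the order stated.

table();
translate([216, 131, 724]) open_box();
translate([378, 972, 0]) stool();
translate([-552, 186, 0]) stool();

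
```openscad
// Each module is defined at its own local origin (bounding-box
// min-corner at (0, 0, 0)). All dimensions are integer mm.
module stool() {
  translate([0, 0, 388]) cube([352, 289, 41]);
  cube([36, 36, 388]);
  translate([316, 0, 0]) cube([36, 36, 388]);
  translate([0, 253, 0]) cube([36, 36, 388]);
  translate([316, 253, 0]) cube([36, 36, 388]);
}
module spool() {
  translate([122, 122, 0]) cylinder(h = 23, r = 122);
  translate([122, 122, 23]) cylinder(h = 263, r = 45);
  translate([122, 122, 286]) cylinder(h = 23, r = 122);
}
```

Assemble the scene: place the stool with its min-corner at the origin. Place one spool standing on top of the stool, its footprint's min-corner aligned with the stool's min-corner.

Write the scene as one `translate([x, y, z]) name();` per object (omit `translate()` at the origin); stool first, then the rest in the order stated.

stool();
translate([0, 0, 429]) spool();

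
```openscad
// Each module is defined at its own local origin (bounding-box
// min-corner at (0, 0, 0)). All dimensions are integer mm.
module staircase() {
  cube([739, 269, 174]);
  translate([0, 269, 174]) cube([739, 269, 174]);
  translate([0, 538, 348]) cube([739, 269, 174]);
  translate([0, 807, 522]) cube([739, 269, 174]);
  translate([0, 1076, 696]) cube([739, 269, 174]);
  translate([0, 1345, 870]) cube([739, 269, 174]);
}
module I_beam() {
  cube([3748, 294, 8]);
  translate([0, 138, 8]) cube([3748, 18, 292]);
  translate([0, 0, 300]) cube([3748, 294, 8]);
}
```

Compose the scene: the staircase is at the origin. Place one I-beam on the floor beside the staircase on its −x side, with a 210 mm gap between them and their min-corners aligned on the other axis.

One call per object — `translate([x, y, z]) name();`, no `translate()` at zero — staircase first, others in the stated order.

staircase();
translate([-3958, 0, 0]) I_beam();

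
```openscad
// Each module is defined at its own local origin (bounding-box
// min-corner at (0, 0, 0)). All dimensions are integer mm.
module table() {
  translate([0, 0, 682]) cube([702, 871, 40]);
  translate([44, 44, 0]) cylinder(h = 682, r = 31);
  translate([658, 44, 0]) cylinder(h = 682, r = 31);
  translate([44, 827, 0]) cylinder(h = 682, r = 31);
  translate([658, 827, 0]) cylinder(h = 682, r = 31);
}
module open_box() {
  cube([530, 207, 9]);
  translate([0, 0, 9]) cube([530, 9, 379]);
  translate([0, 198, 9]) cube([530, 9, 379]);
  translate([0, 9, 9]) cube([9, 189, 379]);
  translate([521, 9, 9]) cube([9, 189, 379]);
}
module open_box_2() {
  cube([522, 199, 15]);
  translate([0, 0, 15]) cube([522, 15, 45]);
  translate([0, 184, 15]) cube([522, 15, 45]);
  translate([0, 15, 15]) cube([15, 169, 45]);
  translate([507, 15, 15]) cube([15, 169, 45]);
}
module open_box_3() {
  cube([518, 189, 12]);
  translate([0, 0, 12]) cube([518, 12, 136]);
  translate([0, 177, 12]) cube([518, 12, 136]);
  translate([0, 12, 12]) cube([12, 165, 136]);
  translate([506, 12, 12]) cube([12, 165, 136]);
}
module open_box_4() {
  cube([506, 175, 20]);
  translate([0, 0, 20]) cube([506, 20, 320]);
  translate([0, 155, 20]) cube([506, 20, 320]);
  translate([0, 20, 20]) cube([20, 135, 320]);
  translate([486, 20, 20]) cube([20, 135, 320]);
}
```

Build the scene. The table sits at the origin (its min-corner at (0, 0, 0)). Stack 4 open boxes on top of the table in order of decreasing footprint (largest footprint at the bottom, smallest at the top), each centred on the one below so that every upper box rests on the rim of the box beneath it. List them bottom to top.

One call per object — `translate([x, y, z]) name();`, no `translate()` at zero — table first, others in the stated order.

table();
translate([86, 332, 722]) open_box();
translate([90, 336, 1110]) open_box_2();
translate([92, 341, 1170]) open_box_3();
translate([98, 348, 1318]) open_box_4();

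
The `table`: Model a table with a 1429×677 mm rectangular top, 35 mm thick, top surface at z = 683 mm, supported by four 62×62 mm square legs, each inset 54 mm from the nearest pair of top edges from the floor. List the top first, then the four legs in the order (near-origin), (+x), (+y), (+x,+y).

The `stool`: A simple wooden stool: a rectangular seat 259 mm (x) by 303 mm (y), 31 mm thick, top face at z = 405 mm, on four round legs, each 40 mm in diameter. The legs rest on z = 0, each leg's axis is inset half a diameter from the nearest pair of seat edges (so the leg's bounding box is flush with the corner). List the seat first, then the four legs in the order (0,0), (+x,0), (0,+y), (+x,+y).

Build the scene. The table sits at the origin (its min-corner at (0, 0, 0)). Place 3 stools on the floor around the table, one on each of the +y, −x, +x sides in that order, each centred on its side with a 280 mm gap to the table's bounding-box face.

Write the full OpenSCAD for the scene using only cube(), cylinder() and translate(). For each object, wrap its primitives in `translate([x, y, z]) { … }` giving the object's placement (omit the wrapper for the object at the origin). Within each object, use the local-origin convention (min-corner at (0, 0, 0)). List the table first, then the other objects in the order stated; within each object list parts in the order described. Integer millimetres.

translate([0, 0, 648]) cube([1429, 677, 35]);
translate([54, 54, 0]) cube([62, 62, 648]);
translate([1313, 54, 0]) cube([62, 62, 648]);
translate([54, 561, 0]) cube([62, 62, 648]);
translate([1313, 561, 0]) cube([62, 62, 648]);
translate([585, 957, 0]) {
  translate([0, 0, 374]) cube([259, 303, 31]);
  translate([20, 20, 0]) cylinder(h = 374, r = 20);
  translate([239, 20, 0]) cylinder(h = 374, r = 20);
  translate([20, 283, 0]) cylinder(h = 374, r = 20);
  translate([239, 283, 0]) cylinder(h = 374, r = 20);
}
translate([-539, 187, 0]) {
  translate([0, 0, 374]) cube([259, 303, 31]);
  translate([20, 20, 0]) cylinder(h = 374, r = 20);
  translate([239, 20, 0]) cylinder(h = 374, r = 20);
  translate([20, 283, 0]) cylinder(h = 374, r = 20);
  translate([239, 283, 0]) cylinder(h = 374, r = 20);
}
translate([1709, 187, 0]) {
  translate([0, 0, 374]) cube([259, 303, 31]);
  translate([20, 20, 0]) cylinder(h = 374, r = 20);
  translate([239, 20, 0]) cylinder(h = 374, r = 20);
  translate([20, 283, 0]) cylinder(h = 374, r = 20);
  translate([239, 283, 0]) cylinder(h = 374, r = 20);
}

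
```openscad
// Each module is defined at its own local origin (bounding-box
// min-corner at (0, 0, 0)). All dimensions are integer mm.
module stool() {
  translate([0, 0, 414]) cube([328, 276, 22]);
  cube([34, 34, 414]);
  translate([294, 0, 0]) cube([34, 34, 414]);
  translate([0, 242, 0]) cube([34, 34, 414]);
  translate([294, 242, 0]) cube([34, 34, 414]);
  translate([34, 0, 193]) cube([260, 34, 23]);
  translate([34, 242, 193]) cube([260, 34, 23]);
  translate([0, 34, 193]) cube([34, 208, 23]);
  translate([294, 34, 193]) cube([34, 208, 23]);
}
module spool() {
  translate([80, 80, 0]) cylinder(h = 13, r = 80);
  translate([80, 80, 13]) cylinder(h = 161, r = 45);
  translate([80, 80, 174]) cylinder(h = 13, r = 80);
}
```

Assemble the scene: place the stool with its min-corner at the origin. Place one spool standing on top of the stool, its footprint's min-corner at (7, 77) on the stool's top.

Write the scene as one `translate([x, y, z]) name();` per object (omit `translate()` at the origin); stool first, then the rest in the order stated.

stool();
translate([7, 77, 436]) spool();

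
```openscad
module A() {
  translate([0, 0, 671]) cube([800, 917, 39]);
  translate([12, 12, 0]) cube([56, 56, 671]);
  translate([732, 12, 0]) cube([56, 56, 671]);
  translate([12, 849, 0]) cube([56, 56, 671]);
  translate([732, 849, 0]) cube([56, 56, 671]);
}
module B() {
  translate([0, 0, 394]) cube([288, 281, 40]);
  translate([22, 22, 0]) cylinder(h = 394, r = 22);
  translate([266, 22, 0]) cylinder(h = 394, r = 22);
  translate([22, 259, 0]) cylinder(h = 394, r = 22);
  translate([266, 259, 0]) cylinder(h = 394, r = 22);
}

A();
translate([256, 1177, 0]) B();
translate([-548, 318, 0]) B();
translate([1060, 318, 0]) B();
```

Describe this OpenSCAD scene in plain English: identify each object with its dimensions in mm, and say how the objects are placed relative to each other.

A is a table with a 800×917 mm rectangular top, 39 mm thick, top surface at z = 710 mm, supported by four 56×56 mm square legs, each inset 12 mm from the nearest pair of top edges, running from the floor.

B is a four-legged stool. The seat is a 288×281×40 mm slab whose top surface is at z = 434 mm; four round legs, each 44 mm in diameter, run from the floor (z = 0) to the underside of the seat, each leg's axis is inset half a diameter from the nearest pair of seat edges (so the leg's bounding box is flush with the corner).

Three stools sit around the table at the +y, −x, +x sides.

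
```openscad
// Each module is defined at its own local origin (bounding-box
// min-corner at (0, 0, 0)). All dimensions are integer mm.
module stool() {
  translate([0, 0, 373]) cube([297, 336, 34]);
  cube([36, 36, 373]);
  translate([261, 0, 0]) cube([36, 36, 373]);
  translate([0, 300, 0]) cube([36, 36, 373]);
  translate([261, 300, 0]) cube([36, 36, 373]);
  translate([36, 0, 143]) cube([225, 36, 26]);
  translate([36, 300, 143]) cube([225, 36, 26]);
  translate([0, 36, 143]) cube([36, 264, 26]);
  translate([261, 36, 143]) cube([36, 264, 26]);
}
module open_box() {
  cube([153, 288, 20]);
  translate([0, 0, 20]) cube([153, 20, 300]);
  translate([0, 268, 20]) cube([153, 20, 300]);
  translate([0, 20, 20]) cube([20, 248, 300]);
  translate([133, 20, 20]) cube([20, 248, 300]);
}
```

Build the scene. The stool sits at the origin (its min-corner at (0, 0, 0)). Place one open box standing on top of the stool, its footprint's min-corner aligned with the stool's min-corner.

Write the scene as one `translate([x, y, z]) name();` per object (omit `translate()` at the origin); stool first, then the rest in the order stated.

stool();
translate([0, 0, 407]) open_box();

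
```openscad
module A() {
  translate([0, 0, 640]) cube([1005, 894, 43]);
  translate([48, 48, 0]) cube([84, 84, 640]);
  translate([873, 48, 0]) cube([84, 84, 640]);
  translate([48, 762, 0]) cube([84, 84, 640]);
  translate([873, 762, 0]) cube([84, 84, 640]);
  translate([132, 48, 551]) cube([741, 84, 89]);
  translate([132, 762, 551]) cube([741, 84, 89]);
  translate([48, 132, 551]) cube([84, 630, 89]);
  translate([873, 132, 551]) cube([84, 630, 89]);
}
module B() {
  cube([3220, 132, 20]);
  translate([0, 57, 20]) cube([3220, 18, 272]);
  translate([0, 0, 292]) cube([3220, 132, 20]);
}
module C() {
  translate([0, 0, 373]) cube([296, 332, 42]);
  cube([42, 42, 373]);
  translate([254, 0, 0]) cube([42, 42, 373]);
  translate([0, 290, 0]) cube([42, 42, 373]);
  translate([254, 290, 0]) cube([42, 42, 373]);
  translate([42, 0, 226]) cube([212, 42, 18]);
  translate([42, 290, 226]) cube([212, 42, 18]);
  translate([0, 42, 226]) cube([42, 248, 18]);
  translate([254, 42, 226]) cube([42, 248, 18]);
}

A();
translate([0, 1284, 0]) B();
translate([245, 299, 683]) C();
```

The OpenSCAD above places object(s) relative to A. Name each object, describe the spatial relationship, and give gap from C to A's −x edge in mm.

A is a table. B is an I-beam. C is a stool. The I-beam is on the floor beside the table on its +y side. The stool is on top of the table. The gap from the stool to the table's −x edge is 245 mm.

The stool's min-x is at 245; the table's min-x is 0; gap = 245 mm.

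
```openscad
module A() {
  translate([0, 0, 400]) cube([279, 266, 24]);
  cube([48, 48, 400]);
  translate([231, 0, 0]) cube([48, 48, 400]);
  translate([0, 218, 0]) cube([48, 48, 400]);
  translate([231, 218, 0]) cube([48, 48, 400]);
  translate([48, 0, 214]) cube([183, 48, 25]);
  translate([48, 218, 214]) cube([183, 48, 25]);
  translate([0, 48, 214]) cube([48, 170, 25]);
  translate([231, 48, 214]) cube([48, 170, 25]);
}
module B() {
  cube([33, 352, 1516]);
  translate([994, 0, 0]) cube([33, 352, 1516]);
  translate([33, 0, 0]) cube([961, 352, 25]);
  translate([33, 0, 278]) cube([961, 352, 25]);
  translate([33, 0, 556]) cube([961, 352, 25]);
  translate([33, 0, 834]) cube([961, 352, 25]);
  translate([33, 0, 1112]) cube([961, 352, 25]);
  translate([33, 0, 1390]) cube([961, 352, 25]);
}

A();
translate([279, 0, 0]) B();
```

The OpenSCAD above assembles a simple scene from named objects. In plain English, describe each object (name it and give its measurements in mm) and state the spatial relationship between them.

A is a simple wooden stool: a rectangular seat 279 mm (x) by 266 mm (y), 24 mm thick, top face at z = 424 mm, on four square legs, each 48×48 mm in cross-section. The legs rest on z = 0, each flush with a corner of the seat. Four stretchers, 48 mm wide and 25 mm tall, connect adjacent legs with their undersides at z = 214 mm, each running between the inner faces of the legs it joins and aligned with the legs' outer faces on the other axis.

B is a bookshelf 1027 mm wide overall, 352 mm deep and 1516 mm tall. The two sides are 33 mm thick vertical panels. 6 horizontal shelves of 25 mm thickness span between the inner faces of the sides; the lowest shelf sits on the floor and shelves are stacked with a clear vertical gap of 253 mm between each pair.

The bookshelf is against the stool's +x side, with their −y faces flush.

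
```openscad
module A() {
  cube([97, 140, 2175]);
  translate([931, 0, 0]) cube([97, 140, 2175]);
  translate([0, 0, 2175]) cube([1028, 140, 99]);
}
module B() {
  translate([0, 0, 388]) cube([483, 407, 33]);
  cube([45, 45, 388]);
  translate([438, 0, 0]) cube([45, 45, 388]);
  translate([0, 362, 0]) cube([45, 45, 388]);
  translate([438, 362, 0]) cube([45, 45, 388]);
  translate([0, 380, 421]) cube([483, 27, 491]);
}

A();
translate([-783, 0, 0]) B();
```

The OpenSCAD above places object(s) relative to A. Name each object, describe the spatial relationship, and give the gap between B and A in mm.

The chair's nearest face is 300 mm from the door frame's −x face.

A is a door frame. B is a chair. The chair is on the floor beside the door frame on its −x side. The gap between the chair and the door frame is 300 mm.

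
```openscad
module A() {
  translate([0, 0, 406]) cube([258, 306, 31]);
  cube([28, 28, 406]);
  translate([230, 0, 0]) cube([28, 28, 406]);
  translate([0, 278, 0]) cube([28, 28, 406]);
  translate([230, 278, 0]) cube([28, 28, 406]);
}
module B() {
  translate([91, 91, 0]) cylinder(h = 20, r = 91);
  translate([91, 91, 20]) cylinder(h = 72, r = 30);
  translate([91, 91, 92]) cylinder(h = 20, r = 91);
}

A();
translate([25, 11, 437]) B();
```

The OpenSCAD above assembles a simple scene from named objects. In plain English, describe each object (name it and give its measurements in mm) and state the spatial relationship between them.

A is a four-legged stool. The seat is a 258×306×31 mm slab whose top surface is at z = 437 mm; four square legs, each 28×28 mm in cross-section, run from the floor (z = 0) to the underside of the seat, each flush with a corner of the seat.

B is a spool: two coaxial disc flanges of radius 91 mm and thickness 20 mm, joined by a core cylinder of radius 30 mm and height 72 mm. The lower flange rests on z = 0 and the three cylinders share a vertical axis.

The spool is on top of the stool.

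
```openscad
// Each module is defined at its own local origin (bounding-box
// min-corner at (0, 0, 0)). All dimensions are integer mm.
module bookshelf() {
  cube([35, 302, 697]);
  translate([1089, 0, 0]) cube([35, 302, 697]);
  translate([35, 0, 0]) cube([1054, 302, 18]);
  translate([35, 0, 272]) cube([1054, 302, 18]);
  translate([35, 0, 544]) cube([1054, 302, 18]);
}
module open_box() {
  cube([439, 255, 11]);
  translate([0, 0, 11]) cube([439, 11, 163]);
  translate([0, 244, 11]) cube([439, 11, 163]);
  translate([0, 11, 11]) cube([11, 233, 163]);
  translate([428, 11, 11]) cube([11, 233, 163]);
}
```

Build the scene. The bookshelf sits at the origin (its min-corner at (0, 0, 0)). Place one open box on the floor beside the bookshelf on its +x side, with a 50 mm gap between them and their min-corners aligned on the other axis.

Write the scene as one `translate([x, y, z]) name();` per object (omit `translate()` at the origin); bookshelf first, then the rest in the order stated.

bookshelf();
translate([1174, 0, 0]) open_box();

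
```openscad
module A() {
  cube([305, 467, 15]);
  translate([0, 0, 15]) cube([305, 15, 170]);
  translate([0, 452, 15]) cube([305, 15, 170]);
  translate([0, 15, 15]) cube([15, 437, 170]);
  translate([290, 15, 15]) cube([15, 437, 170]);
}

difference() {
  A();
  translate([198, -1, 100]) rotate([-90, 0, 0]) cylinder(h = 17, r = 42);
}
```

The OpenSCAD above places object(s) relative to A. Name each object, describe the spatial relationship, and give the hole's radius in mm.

The subtracted cylinder has r = 42 mm.

A is an open box. The open box has a circular hole through its front wall. The hole's radius is 42 mm.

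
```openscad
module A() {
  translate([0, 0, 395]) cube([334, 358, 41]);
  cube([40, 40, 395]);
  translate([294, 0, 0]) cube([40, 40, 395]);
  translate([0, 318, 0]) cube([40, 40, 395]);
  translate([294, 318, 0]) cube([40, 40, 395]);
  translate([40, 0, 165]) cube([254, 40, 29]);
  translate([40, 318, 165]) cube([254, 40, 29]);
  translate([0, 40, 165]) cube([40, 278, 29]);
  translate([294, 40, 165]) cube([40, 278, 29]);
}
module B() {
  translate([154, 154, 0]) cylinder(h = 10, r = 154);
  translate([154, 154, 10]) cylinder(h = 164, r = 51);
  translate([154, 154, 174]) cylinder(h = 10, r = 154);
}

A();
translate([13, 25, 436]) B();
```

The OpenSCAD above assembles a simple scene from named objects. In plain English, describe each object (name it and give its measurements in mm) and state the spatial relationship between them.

A is a four-legged stool. The seat is 334×358 mm, 41 mm thick, top at z = 436 mm. It stands on four square legs, each 40×40 mm in cross-section, from z = 0 to the seat underside, each flush with a corner of the seat. Four stretchers, 40 mm wide and 29 mm tall, connect adjacent legs with their undersides at z = 165 mm, each running between the inner faces of the legs it joins and aligned with the legs' outer faces on the other axis.

B is a spool: two coaxial disc flanges of radius 154 mm and thickness 10 mm, joined by a core cylinder of radius 51 mm and height 164 mm. The lower flange rests on z = 0 and the three cylinders share a vertical axis.

The spool is on top of the stool, centred.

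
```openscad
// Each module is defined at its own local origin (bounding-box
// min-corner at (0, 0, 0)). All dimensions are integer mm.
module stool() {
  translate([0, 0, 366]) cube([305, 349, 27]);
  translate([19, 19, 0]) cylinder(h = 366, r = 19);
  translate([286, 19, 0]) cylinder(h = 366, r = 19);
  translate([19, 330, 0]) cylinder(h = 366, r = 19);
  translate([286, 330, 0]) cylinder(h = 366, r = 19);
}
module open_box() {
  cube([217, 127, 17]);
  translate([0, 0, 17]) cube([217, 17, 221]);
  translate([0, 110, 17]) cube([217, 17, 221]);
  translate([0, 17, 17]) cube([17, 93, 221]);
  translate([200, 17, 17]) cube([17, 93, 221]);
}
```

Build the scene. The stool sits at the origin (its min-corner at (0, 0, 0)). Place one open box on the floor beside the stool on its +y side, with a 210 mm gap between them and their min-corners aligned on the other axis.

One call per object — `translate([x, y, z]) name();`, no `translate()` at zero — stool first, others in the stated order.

stool();
translate([0, 559, 0]) open_box();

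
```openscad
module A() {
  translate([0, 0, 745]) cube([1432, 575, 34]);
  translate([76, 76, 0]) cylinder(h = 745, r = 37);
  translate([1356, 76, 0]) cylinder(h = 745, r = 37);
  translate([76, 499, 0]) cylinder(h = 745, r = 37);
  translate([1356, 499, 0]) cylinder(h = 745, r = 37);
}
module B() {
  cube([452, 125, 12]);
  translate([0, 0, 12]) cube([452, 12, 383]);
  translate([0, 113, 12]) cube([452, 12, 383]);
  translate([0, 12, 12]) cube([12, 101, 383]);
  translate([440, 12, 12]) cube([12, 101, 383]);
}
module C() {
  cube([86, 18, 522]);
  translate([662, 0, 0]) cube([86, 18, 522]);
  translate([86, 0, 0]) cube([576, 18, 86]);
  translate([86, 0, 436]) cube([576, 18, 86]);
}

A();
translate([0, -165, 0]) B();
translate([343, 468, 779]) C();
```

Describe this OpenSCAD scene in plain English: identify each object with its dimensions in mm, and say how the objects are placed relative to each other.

A is a table with a 1432×575 mm rectangular top, 34 mm thick, top surface at z = 779 mm, supported by four round legs of 74 mm diameter, each leg's bounding box inset 39 mm from the nearest pair of top edges, running from the floor.

B is an open-topped rectangular box: outside dimensions 452×125×395 mm, with a uniform wall and base thickness of 12 mm. The base is a full 452×125 slab on the floor; four walls sit on top of the base. The front and back walls (the −y and +y sides) span the full width; the two side walls fit between them.

C is a rectangular picture frame lying in the x–z plane (depth along y). The opening is 576 mm wide (x) by 350 mm tall (z), surrounded by a border 86 mm wide on all four sides. The frame is 18 mm deep and is made of two full-height vertical stiles with two horizontal rails fitted between them.

The open box is on the floor beside the table on its −y side. The picture frame is on top of the table.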